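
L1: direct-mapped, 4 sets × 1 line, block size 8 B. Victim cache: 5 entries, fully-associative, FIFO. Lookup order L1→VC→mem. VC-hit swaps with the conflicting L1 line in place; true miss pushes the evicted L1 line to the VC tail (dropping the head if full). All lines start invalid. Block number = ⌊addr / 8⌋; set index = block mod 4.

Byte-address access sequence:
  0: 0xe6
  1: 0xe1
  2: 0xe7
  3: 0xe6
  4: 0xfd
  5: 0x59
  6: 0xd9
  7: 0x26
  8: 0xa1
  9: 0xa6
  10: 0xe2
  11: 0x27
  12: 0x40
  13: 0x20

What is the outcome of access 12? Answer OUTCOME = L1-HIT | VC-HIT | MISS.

OUTCOME = MISS

  [0] addr=0xe6 blk=28 s=0: MISS | VC []
  [1] addr=0xe1 blk=28 s=0: L1-HIT | VC []
  [2] addr=0xe7 blk=28 s=0: L1-HIT | VC []
  [3] addr=0xe6 blk=28 s=0: L1-HIT | VC []
  [4] addr=0xfd blk=31 s=3: MISS | VC []
  [5] addr=0x59 blk=11 s=3: MISS | VC [31]
  [6] addr=0xd9 blk=27 s=3: MISS | VC [31, 11]
  [7] addr=0x26 blk=4 s=0: MISS | VC [31, 11, 28]
  [8] addr=0xa1 blk=20 s=0: MISS | VC [31, 11, 28, 4]
  [9] addr=0xa6 blk=20 s=0: L1-HIT | VC [31, 11, 28, 4]
  [10] addr=0xe2 blk=28 s=0: VC-HIT | VC [31, 11, 20, 4]
  [11] addr=0x27 blk=4 s=0: VC-HIT | VC [31, 11, 20, 28]
  [12] addr=0x40 blk=8 s=0: MISS | VC [31, 11, 20, 28, 4]
  [13] addr=0x20 blk=4 s=0: VC-HIT | VC [31, 11, 20, 28, 8]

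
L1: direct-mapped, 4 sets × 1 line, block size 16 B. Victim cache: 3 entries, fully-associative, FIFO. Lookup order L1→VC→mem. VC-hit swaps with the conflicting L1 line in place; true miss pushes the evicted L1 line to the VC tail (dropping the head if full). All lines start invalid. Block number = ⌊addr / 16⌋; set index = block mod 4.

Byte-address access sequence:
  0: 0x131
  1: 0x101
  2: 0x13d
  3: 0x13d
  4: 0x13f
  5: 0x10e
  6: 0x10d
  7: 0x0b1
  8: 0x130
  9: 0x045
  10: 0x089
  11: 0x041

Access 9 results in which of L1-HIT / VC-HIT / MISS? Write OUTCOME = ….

OUTCOME = MISS

  [0] addr=0x131 blk=19 s=3: MISS | VC []
  [1] addr=0x101 blk=16 s=0: MISS | VC []
  [2] addr=0x13d blk=19 s=3: L1-HIT | VC []
  [3] addr=0x13d blk=19 s=3: L1-HIT | VC []
  [4] addr=0x13f blk=19 s=3: L1-HIT | VC []
  [5] addr=0x10e blk=16 s=0: L1-HIT | VC []
  [6] addr=0x10d blk=16 s=0: L1-HIT | VC []
  [7] addr=0xb1 blk=11 s=3: MISS | VC [19]
  [8] addr=0x130 blk=19 s=3: VC-HIT | VC [11]
  [9] addr=0x45 blk=4 s=0: MISS | VC [11, 16]
  [10] addr=0x89 blk=8 s=0: MISS | VC [11, 16, 4]
  [11] addr=0x41 blk=4 s=0: VC-HIT | VC [11, 16, 8]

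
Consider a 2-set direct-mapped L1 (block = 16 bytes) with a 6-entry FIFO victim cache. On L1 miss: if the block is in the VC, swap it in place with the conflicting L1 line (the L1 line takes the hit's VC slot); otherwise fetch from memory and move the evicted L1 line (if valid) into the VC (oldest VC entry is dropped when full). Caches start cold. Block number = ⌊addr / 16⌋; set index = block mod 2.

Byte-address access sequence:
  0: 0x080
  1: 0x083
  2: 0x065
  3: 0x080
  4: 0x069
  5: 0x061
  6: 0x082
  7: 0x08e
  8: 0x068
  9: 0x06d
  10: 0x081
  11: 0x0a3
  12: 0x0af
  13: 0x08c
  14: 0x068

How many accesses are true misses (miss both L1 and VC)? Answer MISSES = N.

MISSES = 3

#0 0x80→b8/s0 MISS; vc=[]
#1 0x83→b8/s0 L1-HIT; vc=[]
#2 0x65→b6/s0 MISS; vc=[8]
#3 0x80→b8/s0 VC-HIT; vc=[6]
#4 0x69→b6/s0 VC-HIT; vc=[8]
#5 0x61→b6/s0 L1-HIT; vc=[8]
#6 0x82→b8/s0 VC-HIT; vc=[6]
#7 0x8e→b8/s0 L1-HIT; vc=[6]
#8 0x68→b6/s0 VC-HIT; vc=[8]
#9 0x6d→b6/s0 L1-HIT; vc=[8]
#10 0x81→b8/s0 VC-HIT; vc=[6]
#11 0xa3→b10/s0 MISS; vc=[6,8]
#12 0xaf→b10/s0 L1-HIT; vc=[6,8]
#13 0x8c→b8/s0 VC-HIT; vc=[6,10]
#14 0x68→b6/s0 VC-HIT; vc=[8,10]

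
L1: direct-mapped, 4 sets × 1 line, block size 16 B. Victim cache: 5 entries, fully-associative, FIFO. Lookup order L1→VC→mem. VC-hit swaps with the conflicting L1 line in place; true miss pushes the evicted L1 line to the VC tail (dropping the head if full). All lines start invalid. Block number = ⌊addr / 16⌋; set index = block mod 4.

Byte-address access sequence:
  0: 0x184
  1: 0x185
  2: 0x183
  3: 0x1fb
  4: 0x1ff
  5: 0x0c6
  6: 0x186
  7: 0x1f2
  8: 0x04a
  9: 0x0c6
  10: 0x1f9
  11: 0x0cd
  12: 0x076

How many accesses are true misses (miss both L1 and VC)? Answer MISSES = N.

  [0] addr=0x184 blk=24 s=0: MISS | VC []
  [1] addr=0x185 blk=24 s=0: L1-HIT | VC []
  [2] addr=0x183 blk=24 s=0: L1-HIT | VC []
  [3] addr=0x1fb blk=31 s=3: MISS | VC []
  [4] addr=0x1ff blk=31 s=3: L1-HIT | VC []
  [5] addr=0xc6 blk=12 s=0: MISS | VC [24]
  [6] addr=0x186 blk=24 s=0: VC-HIT | VC [12]
  [7] addr=0x1f2 blk=31 s=3: L1-HIT | VC [12]
  [8] addr=0x4a blk=4 s=0: MISS | VC [12, 24]
  [9] addr=0xc6 blk=12 s=0: VC-HIT | VC [4, 24]
  [10] addr=0x1f9 blk=31 s=3: L1-HIT | VC [4, 24]
  [11] addr=0xcd blk=12 s=0: L1-HIT | VC [4, 24]
  [12] addr=0x76 blk=7 s=3: MISS | VC [4, 24, 31]

MISSES = 5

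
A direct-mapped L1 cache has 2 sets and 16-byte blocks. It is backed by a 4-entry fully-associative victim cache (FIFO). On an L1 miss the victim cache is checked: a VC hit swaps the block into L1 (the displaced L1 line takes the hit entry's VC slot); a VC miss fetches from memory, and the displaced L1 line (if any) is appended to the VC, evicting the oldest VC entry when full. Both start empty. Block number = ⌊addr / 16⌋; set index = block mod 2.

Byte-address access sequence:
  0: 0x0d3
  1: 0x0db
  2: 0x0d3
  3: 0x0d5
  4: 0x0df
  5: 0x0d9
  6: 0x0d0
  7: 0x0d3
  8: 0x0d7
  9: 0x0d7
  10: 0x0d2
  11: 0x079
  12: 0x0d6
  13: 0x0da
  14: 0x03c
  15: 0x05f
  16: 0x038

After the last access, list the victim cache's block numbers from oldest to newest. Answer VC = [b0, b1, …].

0: 0xd3 (blk 13, set 1) → MISS  vc=[]
1: 0xdb (blk 13, set 1) → L1-HIT  vc=[]
2: 0xd3 (blk 13, set 1) → L1-HIT  vc=[]
3: 0xd5 (blk 13, set 1) → L1-HIT  vc=[]
4: 0xdf (blk 13, set 1) → L1-HIT  vc=[]
5: 0xd9 (blk 13, set 1) → L1-HIT  vc=[]
6: 0xd0 (blk 13, set 1) → L1-HIT  vc=[]
7: 0xd3 (blk 13, set 1) → L1-HIT  vc=[]
8: 0xd7 (blk 13, set 1) → L1-HIT  vc=[]
9: 0xd7 (blk 13, set 1) → L1-HIT  vc=[]
10: 0xd2 (blk 13, set 1) → L1-HIT  vc=[]
11: 0x79 (blk 7, set 1) → MISS  vc=[13]
12: 0xd6 (blk 13, set 1) → VC-HIT  vc=[7]
13: 0xda (blk 13, set 1) → L1-HIT  vc=[7]
14: 0x3c (blk 3, set 1) → MISS  vc=[7, 13]
15: 0x5f (blk 5, set 1) → MISS  vc=[7, 13, 3]
16: 0x38 (blk 3, set 1) → VC-HIT  vc=[7, 13, 5]

VC = [7, 13, 5]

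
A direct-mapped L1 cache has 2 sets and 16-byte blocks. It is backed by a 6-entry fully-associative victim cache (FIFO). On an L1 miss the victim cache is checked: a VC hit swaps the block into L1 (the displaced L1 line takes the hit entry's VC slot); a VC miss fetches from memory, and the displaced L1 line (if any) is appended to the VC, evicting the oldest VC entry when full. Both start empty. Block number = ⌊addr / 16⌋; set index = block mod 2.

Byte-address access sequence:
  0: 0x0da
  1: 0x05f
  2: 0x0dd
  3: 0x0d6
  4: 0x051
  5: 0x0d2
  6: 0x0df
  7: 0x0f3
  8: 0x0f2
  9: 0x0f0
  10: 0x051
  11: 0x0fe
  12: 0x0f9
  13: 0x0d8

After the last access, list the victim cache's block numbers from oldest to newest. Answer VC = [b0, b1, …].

  [0] addr=0xda blk=13 s=1: MISS | VC []
  [1] addr=0x5f blk=5 s=1: MISS | VC [13]
  [2] addr=0xdd blk=13 s=1: VC-HIT | VC [5]
  [3] addr=0xd6 blk=13 s=1: L1-HIT | VC [5]
  [4] addr=0x51 blk=5 s=1: VC-HIT | VC [13]
  [5] addr=0xd2 blk=13 s=1: VC-HIT | VC [5]
  [6] addr=0xdf blk=13 s=1: L1-HIT | VC [5]
  [7] addr=0xf3 blk=15 s=1: MISS | VC [5, 13]
  [8] addr=0xf2 blk=15 s=1: L1-HIT | VC [5, 13]
  [9] addr=0xf0 blk=15 s=1: L1-HIT | VC [5, 13]
  [10] addr=0x51 blk=5 s=1: VC-HIT | VC [15, 13]
  [11] addr=0xfe blk=15 s=1: VC-HIT | VC [5, 13]
  [12] addr=0xf9 blk=15 s=1: L1-HIT | VC [5, 13]
  [13] addr=0xd8 blk=13 s=1: VC-HIT | VC [5, 15]

VC = [5, 15]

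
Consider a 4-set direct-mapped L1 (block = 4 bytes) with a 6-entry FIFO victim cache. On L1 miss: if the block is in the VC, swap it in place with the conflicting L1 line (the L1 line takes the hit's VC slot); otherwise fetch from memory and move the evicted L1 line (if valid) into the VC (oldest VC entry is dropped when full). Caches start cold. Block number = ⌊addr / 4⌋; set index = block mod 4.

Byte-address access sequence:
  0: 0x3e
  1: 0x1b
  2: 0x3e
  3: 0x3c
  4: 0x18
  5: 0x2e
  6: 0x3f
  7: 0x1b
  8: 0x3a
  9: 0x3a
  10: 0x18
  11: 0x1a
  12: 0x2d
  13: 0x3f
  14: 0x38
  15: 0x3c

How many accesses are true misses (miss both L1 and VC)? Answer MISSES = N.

  [0] addr=0x3e blk=15 s=3: MISS | VC []
  [1] addr=0x1b blk=6 s=2: MISS | VC []
  [2] addr=0x3e blk=15 s=3: L1-HIT | VC []
  [3] addr=0x3c blk=15 s=3: L1-HIT | VC []
  [4] addr=0x18 blk=6 s=2: L1-HIT | VC []
  [5] addr=0x2e blk=11 s=3: MISS | VC [15]
  [6] addr=0x3f blk=15 s=3: VC-HIT | VC [11]
  [7] addr=0x1b blk=6 s=2: L1-HIT | VC [11]
  [8] addr=0x3a blk=14 s=2: MISS | VC [11, 6]
  [9] addr=0x3a blk=14 s=2: L1-HIT | VC [11, 6]
  [10] addr=0x18 blk=6 s=2: VC-HIT | VC [11, 14]
  [11] addr=0x1a blk=6 s=2: L1-HIT | VC [11, 14]
  [12] addr=0x2d blk=11 s=3: VC-HIT | VC [15, 14]
  [13] addr=0x3f blk=15 s=3: VC-HIT | VC [11, 14]
  [14] addr=0x38 blk=14 s=2: VC-HIT | VC [11, 6]
  [15] addr=0x3c blk=15 s=3: L1-HIT | VC [11, 6]

MISSES = 4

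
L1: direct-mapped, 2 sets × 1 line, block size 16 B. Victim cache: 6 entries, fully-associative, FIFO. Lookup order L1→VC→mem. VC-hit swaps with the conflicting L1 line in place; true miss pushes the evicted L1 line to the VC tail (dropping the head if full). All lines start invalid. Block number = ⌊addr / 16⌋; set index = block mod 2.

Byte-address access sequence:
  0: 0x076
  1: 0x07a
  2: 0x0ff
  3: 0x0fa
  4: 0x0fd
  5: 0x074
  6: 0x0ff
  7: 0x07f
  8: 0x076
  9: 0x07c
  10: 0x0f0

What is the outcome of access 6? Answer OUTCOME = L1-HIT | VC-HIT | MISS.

0: 0x76 (blk 7, set 1) → MISS  vc=[]
1: 0x7a (blk 7, set 1) → L1-HIT  vc=[]
2: 0xff (blk 15, set 1) → MISS  vc=[7]
3: 0xfa (blk 15, set 1) → L1-HIT  vc=[7]
4: 0xfd (blk 15, set 1) → L1-HIT  vc=[7]
5: 0x74 (blk 7, set 1) → VC-HIT  vc=[15]
6: 0xff (blk 15, set 1) → VC-HIT  vc=[7]
7: 0x7f (blk 7, set 1) → VC-HIT  vc=[15]
8: 0x76 (blk 7, set 1) → L1-HIT  vc=[15]
9: 0x7c (blk 7, set 1) → L1-HIT  vc=[15]
10: 0xf0 (blk 15, set 1) → VC-HIT  vc=[7]

OUTCOME = VC-HIT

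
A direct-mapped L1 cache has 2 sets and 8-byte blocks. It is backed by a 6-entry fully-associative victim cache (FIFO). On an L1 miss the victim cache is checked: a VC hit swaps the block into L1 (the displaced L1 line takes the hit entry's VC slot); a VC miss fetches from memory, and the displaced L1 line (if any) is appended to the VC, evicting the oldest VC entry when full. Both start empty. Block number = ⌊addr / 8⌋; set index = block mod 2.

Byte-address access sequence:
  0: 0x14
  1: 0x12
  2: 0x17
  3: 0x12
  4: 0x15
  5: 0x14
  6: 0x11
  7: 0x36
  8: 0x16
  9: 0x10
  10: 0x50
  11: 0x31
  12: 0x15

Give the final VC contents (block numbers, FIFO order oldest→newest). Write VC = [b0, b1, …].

0: 0x14 (blk 2, set 0) → MISS  vc=[]
1: 0x12 (blk 2, set 0) → L1-HIT  vc=[]
2: 0x17 (blk 2, set 0) → L1-HIT  vc=[]
3: 0x12 (blk 2, set 0) → L1-HIT  vc=[]
4: 0x15 (blk 2, set 0) → L1-HIT  vc=[]
5: 0x14 (blk 2, set 0) → L1-HIT  vc=[]
6: 0x11 (blk 2, set 0) → L1-HIT  vc=[]
7: 0x36 (blk 6, set 0) → MISS  vc=[2]
8: 0x16 (blk 2, set 0) → VC-HIT  vc=[6]
9: 0x10 (blk 2, set 0) → L1-HIT  vc=[6]
10: 0x50 (blk 10, set 0) → MISS  vc=[6, 2]
11: 0x31 (blk 6, set 0) → VC-HIT  vc=[10, 2]
12: 0x15 (blk 2, set 0) → VC-HIT  vc=[10, 6]

VC = [10, 6]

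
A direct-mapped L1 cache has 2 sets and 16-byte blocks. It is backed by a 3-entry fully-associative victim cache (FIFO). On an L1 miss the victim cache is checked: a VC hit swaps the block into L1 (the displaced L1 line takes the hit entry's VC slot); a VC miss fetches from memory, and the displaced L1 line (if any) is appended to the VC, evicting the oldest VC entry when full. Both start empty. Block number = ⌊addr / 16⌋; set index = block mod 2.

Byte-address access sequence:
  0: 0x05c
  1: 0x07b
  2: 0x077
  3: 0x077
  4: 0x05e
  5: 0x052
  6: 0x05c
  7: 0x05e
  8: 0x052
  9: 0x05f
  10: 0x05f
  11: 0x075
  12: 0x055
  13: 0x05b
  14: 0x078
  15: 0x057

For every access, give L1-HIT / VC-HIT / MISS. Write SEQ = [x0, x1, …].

#0 0x5c→b5/s1 MISS; vc=[]
#1 0x7b→b7/s1 MISS; vc=[5]
#2 0x77→b7/s1 L1-HIT; vc=[5]
#3 0x77→b7/s1 L1-HIT; vc=[5]
#4 0x5e→b5/s1 VC-HIT; vc=[7]
#5 0x52→b5/s1 L1-HIT; vc=[7]
#6 0x5c→b5/s1 L1-HIT; vc=[7]
#7 0x5e→b5/s1 L1-HIT; vc=[7]
#8 0x52→b5/s1 L1-HIT; vc=[7]
#9 0x5f→b5/s1 L1-HIT; vc=[7]
#10 0x5f→b5/s1 L1-HIT; vc=[7]
#11 0x75→b7/s1 VC-HIT; vc=[5]
#12 0x55→b5/s1 VC-HIT; vc=[7]
#13 0x5b→b5/s1 L1-HIT; vc=[7]
#14 0x78→b7/s1 VC-HIT; vc=[5]
#15 0x57→b5/s1 VC-HIT; vc=[7]

SEQ = [MISS, MISS, L1-HIT, L1-HIT, VC-HIT, L1-HIT, L1-HIT, L1-HIT, L1-HIT, L1-HIT, L1-HIT, VC-HIT, VC-HIT, L1-HIT, VC-HIT, VC-HIT]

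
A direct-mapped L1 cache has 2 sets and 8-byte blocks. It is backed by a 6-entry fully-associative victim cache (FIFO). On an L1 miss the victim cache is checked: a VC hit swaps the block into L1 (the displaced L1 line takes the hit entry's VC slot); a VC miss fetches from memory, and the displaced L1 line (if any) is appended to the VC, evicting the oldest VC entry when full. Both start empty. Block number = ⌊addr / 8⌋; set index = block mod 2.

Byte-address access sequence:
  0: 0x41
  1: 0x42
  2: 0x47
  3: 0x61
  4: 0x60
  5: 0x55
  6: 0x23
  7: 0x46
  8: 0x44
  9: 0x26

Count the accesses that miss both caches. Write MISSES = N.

MISSES = 4

  [0] addr=0x41 blk=8 s=0: MISS | VC []
  [1] addr=0x42 blk=8 s=0: L1-HIT | VC []
  [2] addr=0x47 blk=8 s=0: L1-HIT | VC []
  [3] addr=0x61 blk=12 s=0: MISS | VC [8]
  [4] addr=0x60 blk=12 s=0: L1-HIT | VC [8]
  [5] addr=0x55 blk=10 s=0: MISS | VC [8, 12]
  [6] addr=0x23 blk=4 s=0: MISS | VC [8, 12, 10]
  [7] addr=0x46 blk=8 s=0: VC-HIT | VC [4, 12, 10]
  [8] addr=0x44 blk=8 s=0: L1-HIT | VC [4, 12, 10]
  [9] addr=0x26 blk=4 s=0: VC-HIT | VC [8, 12, 10]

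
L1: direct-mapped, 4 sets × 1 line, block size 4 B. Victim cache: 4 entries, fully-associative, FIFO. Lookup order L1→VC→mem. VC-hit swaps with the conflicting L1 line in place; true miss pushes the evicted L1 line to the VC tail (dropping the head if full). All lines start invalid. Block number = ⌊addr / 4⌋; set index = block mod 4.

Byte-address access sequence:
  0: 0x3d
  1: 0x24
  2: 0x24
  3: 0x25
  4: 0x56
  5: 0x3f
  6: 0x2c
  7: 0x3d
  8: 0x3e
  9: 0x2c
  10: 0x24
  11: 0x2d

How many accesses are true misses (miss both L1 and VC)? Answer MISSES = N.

MISSES = 4

#0 0x3d→b15/s3 MISS; vc=[]
#1 0x24→b9/s1 MISS; vc=[]
#2 0x24→b9/s1 L1-HIT; vc=[]
#3 0x25→b9/s1 L1-HIT; vc=[]
#4 0x56→b21/s1 MISS; vc=[9]
#5 0x3f→b15/s3 L1-HIT; vc=[9]
#6 0x2c→b11/s3 MISS; vc=[9,15]
#7 0x3d→b15/s3 VC-HIT; vc=[9,11]
#8 0x3e→b15/s3 L1-HIT; vc=[9,11]
#9 0x2c→b11/s3 VC-HIT; vc=[9,15]
#10 0x24→b9/s1 VC-HIT; vc=[21,15]
#11 0x2d→b11/s3 L1-HIT; vc=[21,15]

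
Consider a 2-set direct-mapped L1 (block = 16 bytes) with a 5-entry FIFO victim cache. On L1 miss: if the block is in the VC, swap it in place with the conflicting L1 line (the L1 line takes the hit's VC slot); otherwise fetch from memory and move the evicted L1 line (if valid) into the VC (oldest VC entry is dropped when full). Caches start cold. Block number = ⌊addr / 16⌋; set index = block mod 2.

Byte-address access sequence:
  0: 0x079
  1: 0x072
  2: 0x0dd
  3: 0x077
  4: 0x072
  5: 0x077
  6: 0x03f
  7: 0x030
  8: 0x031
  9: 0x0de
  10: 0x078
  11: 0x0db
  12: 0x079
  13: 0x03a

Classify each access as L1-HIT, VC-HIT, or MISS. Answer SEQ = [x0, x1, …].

SEQ = [MISS, L1-HIT, MISS, VC-HIT, L1-HIT, L1-HIT, MISS, L1-HIT, L1-HIT, VC-HIT, VC-HIT, VC-HIT, VC-HIT, VC-HIT]

  [0] addr=0x79 blk=7 s=1: MISS | VC []
  [1] addr=0x72 blk=7 s=1: L1-HIT | VC []
  [2] addr=0xdd blk=13 s=1: MISS | VC [7]
  [3] addr=0x77 blk=7 s=1: VC-HIT | VC [13]
  [4] addr=0x72 blk=7 s=1: L1-HIT | VC [13]
  [5] addr=0x77 blk=7 s=1: L1-HIT | VC [13]
  [6] addr=0x3f blk=3 s=1: MISS | VC [13, 7]
  [7] addr=0x30 blk=3 s=1: L1-HIT | VC [13, 7]
  [8] addr=0x31 blk=3 s=1: L1-HIT | VC [13, 7]
  [9] addr=0xde blk=13 s=1: VC-HIT | VC [3, 7]
  [10] addr=0x78 blk=7 s=1: VC-HIT | VC [3, 13]
  [11] addr=0xdb blk=13 s=1: VC-HIT | VC [3, 7]
  [12] addr=0x79 blk=7 s=1: VC-HIT | VC [3, 13]
  [13] addr=0x3a blk=3 s=1: VC-HIT | VC [7, 13]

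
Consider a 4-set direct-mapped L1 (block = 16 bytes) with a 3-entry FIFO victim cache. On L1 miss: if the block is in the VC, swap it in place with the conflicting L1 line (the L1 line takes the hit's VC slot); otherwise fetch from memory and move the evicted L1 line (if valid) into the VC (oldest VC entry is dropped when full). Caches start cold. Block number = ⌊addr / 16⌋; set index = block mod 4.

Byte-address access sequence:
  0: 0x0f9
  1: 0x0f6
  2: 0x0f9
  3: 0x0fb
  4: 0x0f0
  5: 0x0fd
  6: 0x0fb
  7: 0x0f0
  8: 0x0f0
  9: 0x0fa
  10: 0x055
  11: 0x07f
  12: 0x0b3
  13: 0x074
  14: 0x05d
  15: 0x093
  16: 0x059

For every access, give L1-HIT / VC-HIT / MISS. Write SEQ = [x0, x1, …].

  [0] addr=0xf9 blk=15 s=3: MISS | VC []
  [1] addr=0xf6 blk=15 s=3: L1-HIT | VC []
  [2] addr=0xf9 blk=15 s=3: L1-HIT | VC []
  [3] addr=0xfb blk=15 s=3: L1-HIT | VC []
  [4] addr=0xf0 blk=15 s=3: L1-HIT | VC []
  [5] addr=0xfd blk=15 s=3: L1-HIT | VC []
  [6] addr=0xfb blk=15 s=3: L1-HIT | VC []
  [7] addr=0xf0 blk=15 s=3: L1-HIT | VC []
  [8] addr=0xf0 blk=15 s=3: L1-HIT | VC []
  [9] addr=0xfa blk=15 s=3: L1-HIT | VC []
  [10] addr=0x55 blk=5 s=1: MISS | VC []
  [11] addr=0x7f blk=7 s=3: MISS | VC [15]
  [12] addr=0xb3 blk=11 s=3: MISS | VC [15, 7]
  [13] addr=0x74 blk=7 s=3: VC-HIT | VC [15, 11]
  [14] addr=0x5d blk=5 s=1: L1-HIT | VC [15, 11]
  [15] addr=0x93 blk=9 s=1: MISS | VC [15, 11, 5]
  [16] addr=0x59 blk=5 s=1: VC-HIT | VC [15, 11, 9]

SEQ = [MISS, L1-HIT, L1-HIT, L1-HIT, L1-HIT, L1-HIT, L1-HIT, L1-HIT, L1-HIT, L1-HIT, MISS, MISS, MISS, VC-HIT, L1-HIT, MISS, VC-HIT]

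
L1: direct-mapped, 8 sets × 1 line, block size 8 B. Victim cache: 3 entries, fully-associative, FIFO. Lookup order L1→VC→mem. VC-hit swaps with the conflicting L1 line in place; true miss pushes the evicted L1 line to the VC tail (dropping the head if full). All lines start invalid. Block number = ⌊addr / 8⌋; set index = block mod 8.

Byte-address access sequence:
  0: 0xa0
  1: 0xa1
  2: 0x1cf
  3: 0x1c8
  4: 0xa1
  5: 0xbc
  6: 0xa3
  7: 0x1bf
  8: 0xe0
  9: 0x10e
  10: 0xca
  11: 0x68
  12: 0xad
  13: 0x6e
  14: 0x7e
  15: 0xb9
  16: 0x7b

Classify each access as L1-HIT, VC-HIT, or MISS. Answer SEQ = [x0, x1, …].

SEQ = [MISS, L1-HIT, MISS, L1-HIT, L1-HIT, MISS, L1-HIT, MISS, MISS, MISS, MISS, MISS, MISS, VC-HIT, MISS, MISS, VC-HIT]

#0 0xa0→b20/s4 MISS; vc=[]
#1 0xa1→b20/s4 L1-HIT; vc=[]
#2 0x1cf→b57/s1 MISS; vc=[]
#3 0x1c8→b57/s1 L1-HIT; vc=[]
#4 0xa1→b20/s4 L1-HIT; vc=[]
#5 0xbc→b23/s7 MISS; vc=[]
#6 0xa3→b20/s4 L1-HIT; vc=[]
#7 0x1bf→b55/s7 MISS; vc=[23]
#8 0xe0→b28/s4 MISS; vc=[23,20]
#9 0x10e→b33/s1 MISS; vc=[23,20,57]
#10 0xca→b25/s1 MISS; vc=[20,57,33]
#11 0x68→b13/s5 MISS; vc=[20,57,33]
#12 0xad→b21/s5 MISS; vc=[57,33,13]
#13 0x6e→b13/s5 VC-HIT; vc=[57,33,21]
#14 0x7e→b15/s7 MISS; vc=[33,21,55]
#15 0xb9→b23/s7 MISS; vc=[21,55,15]
#16 0x7b→b15/s7 VC-HIT; vc=[21,55,23]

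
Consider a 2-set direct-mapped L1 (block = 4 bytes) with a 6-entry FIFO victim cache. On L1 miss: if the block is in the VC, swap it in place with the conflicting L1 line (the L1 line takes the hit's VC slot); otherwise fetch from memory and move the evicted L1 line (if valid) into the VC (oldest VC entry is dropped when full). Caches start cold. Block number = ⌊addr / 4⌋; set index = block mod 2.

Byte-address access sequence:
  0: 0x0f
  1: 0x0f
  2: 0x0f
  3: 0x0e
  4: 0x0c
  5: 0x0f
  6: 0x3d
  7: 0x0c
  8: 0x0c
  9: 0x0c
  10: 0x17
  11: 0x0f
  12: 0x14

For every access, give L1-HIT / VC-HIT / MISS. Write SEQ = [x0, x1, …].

0: 0xf (blk 3, set 1) → MISS  vc=[]
1: 0xf (blk 3, set 1) → L1-HIT  vc=[]
2: 0xf (blk 3, set 1) → L1-HIT  vc=[]
3: 0xe (blk 3, set 1) → L1-HIT  vc=[]
4: 0xc (blk 3, set 1) → L1-HIT  vc=[]
5: 0xf (blk 3, set 1) → L1-HIT  vc=[]
6: 0x3d (blk 15, set 1) → MISS  vc=[3]
7: 0xc (blk 3, set 1) → VC-HIT  vc=[15]
8: 0xc (blk 3, set 1) → L1-HIT  vc=[15]
9: 0xc (blk 3, set 1) → L1-HIT  vc=[15]
10: 0x17 (blk 5, set 1) → MISS  vc=[15, 3]
11: 0xf (blk 3, set 1) → VC-HIT  vc=[15, 5]
12: 0x14 (blk 5, set 1) → VC-HIT  vc=[15, 3]

SEQ = [MISS, L1-HIT, L1-HIT, L1-HIT, L1-HIT, L1-HIT, MISS, VC-HIT, L1-HIT, L1-HIT, MISS, VC-HIT, VC-HIT]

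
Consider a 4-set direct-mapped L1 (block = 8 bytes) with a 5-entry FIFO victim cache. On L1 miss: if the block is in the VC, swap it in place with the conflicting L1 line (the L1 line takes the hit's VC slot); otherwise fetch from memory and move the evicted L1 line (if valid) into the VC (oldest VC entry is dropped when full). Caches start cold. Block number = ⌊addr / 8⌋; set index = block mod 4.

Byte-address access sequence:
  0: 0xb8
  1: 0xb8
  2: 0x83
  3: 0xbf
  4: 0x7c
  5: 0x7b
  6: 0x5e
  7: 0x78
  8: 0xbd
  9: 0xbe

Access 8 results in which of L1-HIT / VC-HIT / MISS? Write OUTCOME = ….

#0 0xb8→b23/s3 MISS; vc=[]
#1 0xb8→b23/s3 L1-HIT; vc=[]
#2 0x83→b16/s0 MISS; vc=[]
#3 0xbf→b23/s3 L1-HIT; vc=[]
#4 0x7c→b15/s3 MISS; vc=[23]
#5 0x7b→b15/s3 L1-HIT; vc=[23]
#6 0x5e→b11/s3 MISS; vc=[23,15]
#7 0x78→b15/s3 VC-HIT; vc=[23,11]
#8 0xbd→b23/s3 VC-HIT; vc=[15,11]
#9 0xbe→b23/s3 L1-HIT; vc=[15,11]

OUTCOME = VC-HIT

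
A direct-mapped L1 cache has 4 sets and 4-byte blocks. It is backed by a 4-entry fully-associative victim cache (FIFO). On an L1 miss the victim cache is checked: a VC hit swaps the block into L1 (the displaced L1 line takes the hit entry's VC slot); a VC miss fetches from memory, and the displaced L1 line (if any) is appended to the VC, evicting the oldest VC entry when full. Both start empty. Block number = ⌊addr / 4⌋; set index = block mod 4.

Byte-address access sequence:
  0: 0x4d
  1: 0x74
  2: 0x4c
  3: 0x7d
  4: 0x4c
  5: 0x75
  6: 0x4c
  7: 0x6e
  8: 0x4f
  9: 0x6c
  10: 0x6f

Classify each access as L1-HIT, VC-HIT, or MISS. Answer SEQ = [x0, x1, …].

  [0] addr=0x4d blk=19 s=3: MISS | VC []
  [1] addr=0x74 blk=29 s=1: MISS | VC []
  [2] addr=0x4c blk=19 s=3: L1-HIT | VC []
  [3] addr=0x7d blk=31 s=3: MISS | VC [19]
  [4] addr=0x4c blk=19 s=3: VC-HIT | VC [31]
  [5] addr=0x75 blk=29 s=1: L1-HIT | VC [31]
  [6] addr=0x4c blk=19 s=3: L1-HIT | VC [31]
  [7] addr=0x6e blk=27 s=3: MISS | VC [31, 19]
  [8] addr=0x4f blk=19 s=3: VC-HIT | VC [31, 27]
  [9] addr=0x6c blk=27 s=3: VC-HIT | VC [31, 19]
  [10] addr=0x6f blk=27 s=3: L1-HIT | VC [31, 19]

SEQ = [MISS, MISS, L1-HIT, MISS, VC-HIT, L1-HIT, L1-HIT, MISS, VC-HIT, VC-HIT, L1-HIT]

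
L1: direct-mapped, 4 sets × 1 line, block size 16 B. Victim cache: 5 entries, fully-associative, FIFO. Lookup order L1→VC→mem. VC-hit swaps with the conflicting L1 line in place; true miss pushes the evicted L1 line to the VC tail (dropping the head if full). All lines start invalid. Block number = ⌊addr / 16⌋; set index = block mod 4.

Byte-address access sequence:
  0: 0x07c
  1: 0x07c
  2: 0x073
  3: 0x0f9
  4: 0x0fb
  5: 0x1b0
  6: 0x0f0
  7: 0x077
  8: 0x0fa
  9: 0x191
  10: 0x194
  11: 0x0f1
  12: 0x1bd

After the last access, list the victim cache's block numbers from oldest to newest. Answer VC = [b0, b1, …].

  [0] addr=0x7c blk=7 s=3: MISS | VC []
  [1] addr=0x7c blk=7 s=3: L1-HIT | VC []
  [2] addr=0x73 blk=7 s=3: L1-HIT | VC []
  [3] addr=0xf9 blk=15 s=3: MISS | VC [7]
  [4] addr=0xfb blk=15 s=3: L1-HIT | VC [7]
  [5] addr=0x1b0 blk=27 s=3: MISS | VC [7, 15]
  [6] addr=0xf0 blk=15 s=3: VC-HIT | VC [7, 27]
  [7] addr=0x77 blk=7 s=3: VC-HIT | VC [15, 27]
  [8] addr=0xfa blk=15 s=3: VC-HIT | VC [7, 27]
  [9] addr=0x191 blk=25 s=1: MISS | VC [7, 27]
  [10] addr=0x194 blk=25 s=1: L1-HIT | VC [7, 27]
  [11] addr=0xf1 blk=15 s=3: L1-HIT | VC [7, 27]
  [12] addr=0x1bd blk=27 s=3: VC-HIT | VC [7, 15]

VC = [7, 15]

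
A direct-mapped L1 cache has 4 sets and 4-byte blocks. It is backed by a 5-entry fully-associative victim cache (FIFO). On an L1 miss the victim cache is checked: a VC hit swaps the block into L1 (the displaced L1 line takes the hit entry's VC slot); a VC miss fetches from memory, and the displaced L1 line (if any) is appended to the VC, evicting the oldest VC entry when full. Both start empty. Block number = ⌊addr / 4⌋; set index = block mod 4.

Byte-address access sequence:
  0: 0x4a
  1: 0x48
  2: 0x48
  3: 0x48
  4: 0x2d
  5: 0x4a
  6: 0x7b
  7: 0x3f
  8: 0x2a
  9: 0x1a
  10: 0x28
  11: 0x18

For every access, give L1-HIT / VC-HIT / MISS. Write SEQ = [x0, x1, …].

SEQ = [MISS, L1-HIT, L1-HIT, L1-HIT, MISS, L1-HIT, MISS, MISS, MISS, MISS, VC-HIT, VC-HIT]

#0 0x4a→b18/s2 MISS; vc=[]
#1 0x48→b18/s2 L1-HIT; vc=[]
#2 0x48→b18/s2 L1-HIT; vc=[]
#3 0x48→b18/s2 L1-HIT; vc=[]
#4 0x2d→b11/s3 MISS; vc=[]
#5 0x4a→b18/s2 L1-HIT; vc=[]
#6 0x7b→b30/s2 MISS; vc=[18]
#7 0x3f→b15/s3 MISS; vc=[18,11]
#8 0x2a→b10/s2 MISS; vc=[18,11,30]
#9 0x1a→b6/s2 MISS; vc=[18,11,30,10]
#10 0x28→b10/s2 VC-HIT; vc=[18,11,30,6]
#11 0x18→b6/s2 VC-HIT; vc=[18,11,30,10]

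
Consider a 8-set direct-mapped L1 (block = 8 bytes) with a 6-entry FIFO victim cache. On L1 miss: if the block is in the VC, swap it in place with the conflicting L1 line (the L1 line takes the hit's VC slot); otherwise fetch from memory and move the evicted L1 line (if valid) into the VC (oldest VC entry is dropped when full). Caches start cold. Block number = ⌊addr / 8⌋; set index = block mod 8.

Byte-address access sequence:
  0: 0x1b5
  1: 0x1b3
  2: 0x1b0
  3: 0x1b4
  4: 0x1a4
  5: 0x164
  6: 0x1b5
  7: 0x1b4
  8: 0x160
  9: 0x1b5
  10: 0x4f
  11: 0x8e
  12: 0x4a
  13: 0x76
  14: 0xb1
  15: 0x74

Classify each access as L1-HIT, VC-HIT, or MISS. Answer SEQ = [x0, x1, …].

SEQ = [MISS, L1-HIT, L1-HIT, L1-HIT, MISS, MISS, L1-HIT, L1-HIT, L1-HIT, L1-HIT, MISS, MISS, VC-HIT, MISS, MISS, VC-HIT]

  [0] addr=0x1b5 blk=54 s=6: MISS | VC []
  [1] addr=0x1b3 blk=54 s=6: L1-HIT | VC []
  [2] addr=0x1b0 blk=54 s=6: L1-HIT | VC []
  [3] addr=0x1b4 blk=54 s=6: L1-HIT | VC []
  [4] addr=0x1a4 blk=52 s=4: MISS | VC []
  [5] addr=0x164 blk=44 s=4: MISS | VC [52]
  [6] addr=0x1b5 blk=54 s=6: L1-HIT | VC [52]
  [7] addr=0x1b4 blk=54 s=6: L1-HIT | VC [52]
  [8] addr=0x160 blk=44 s=4: L1-HIT | VC [52]
  [9] addr=0x1b5 blk=54 s=6: L1-HIT | VC [52]
  [10] addr=0x4f blk=9 s=1: MISS | VC [52]
  [11] addr=0x8e blk=17 s=1: MISS | VC [52, 9]
  [12] addr=0x4a blk=9 s=1: VC-HIT | VC [52, 17]
  [13] addr=0x76 blk=14 s=6: MISS | VC [52, 17, 54]
  [14] addr=0xb1 blk=22 s=6: MISS | VC [52, 17, 54, 14]
  [15] addr=0x74 blk=14 s=6: VC-HIT | VC [52, 17, 54, 22]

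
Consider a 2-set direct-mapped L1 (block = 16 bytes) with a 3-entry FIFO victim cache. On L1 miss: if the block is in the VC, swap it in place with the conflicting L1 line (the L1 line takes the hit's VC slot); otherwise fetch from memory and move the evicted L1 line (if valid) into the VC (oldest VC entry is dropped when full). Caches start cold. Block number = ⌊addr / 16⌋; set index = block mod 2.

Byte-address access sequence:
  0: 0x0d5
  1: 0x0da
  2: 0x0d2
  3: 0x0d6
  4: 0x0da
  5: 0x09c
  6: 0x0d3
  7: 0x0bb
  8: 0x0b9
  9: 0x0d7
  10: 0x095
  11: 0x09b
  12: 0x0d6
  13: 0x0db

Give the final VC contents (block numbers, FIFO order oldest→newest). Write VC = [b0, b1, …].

VC = [9, 11]

0: 0xd5 (blk 13, set 1) → MISS  vc=[]
1: 0xda (blk 13, set 1) → L1-HIT  vc=[]
2: 0xd2 (blk 13, set 1) → L1-HIT  vc=[]
3: 0xd6 (blk 13, set 1) → L1-HIT  vc=[]
4: 0xda (blk 13, set 1) → L1-HIT  vc=[]
5: 0x9c (blk 9, set 1) → MISS  vc=[13]
6: 0xd3 (blk 13, set 1) → VC-HIT  vc=[9]
7: 0xbb (blk 11, set 1) → MISS  vc=[9, 13]
8: 0xb9 (blk 11, set 1) → L1-HIT  vc=[9, 13]
9: 0xd7 (blk 13, set 1) → VC-HIT  vc=[9, 11]
10: 0x95 (blk 9, set 1) → VC-HIT  vc=[13, 11]
11: 0x9b (blk 9, set 1) → L1-HIT  vc=[13, 11]
12: 0xd6 (blk 13, set 1) → VC-HIT  vc=[9, 11]
13: 0xdb (blk 13, set 1) → L1-HIT  vc=[9, 11]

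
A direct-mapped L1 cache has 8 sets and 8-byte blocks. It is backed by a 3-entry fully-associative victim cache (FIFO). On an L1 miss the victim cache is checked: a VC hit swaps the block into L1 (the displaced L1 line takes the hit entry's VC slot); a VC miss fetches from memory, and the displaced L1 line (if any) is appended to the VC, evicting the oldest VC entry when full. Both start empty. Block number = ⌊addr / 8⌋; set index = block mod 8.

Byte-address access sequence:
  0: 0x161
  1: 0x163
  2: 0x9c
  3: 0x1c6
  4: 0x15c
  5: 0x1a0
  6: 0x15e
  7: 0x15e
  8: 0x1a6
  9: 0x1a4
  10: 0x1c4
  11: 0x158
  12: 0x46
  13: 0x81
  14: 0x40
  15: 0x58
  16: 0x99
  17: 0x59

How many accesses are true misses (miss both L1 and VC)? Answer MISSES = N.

MISSES = 9

#0 0x161→b44/s4 MISS; vc=[]
#1 0x163→b44/s4 L1-HIT; vc=[]
#2 0x9c→b19/s3 MISS; vc=[]
#3 0x1c6→b56/s0 MISS; vc=[]
#4 0x15c→b43/s3 MISS; vc=[19]
#5 0x1a0→b52/s4 MISS; vc=[19,44]
#6 0x15e→b43/s3 L1-HIT; vc=[19,44]
#7 0x15e→b43/s3 L1-HIT; vc=[19,44]
#8 0x1a6→b52/s4 L1-HIT; vc=[19,44]
#9 0x1a4→b52/s4 L1-HIT; vc=[19,44]
#10 0x1c4→b56/s0 L1-HIT; vc=[19,44]
#11 0x158→b43/s3 L1-HIT; vc=[19,44]
#12 0x46→b8/s0 MISS; vc=[19,44,56]
#13 0x81→b16/s0 MISS; vc=[44,56,8]
#14 0x40→b8/s0 VC-HIT; vc=[44,56,16]
#15 0x58→b11/s3 MISS; vc=[56,16,43]
#16 0x99→b19/s3 MISS; vc=[16,43,11]
#17 0x59→b11/s3 VC-HIT; vc=[16,43,19]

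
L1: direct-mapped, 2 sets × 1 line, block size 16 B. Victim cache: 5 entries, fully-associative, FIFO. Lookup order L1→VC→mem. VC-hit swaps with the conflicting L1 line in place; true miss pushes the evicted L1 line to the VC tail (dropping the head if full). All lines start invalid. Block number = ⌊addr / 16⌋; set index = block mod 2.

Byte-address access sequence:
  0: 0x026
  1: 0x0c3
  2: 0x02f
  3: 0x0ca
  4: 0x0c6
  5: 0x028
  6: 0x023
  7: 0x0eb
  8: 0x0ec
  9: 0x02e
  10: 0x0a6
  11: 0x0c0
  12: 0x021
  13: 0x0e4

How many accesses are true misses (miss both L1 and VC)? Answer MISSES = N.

MISSES = 4

#0 0x26→b2/s0 MISS; vc=[]
#1 0xc3→b12/s0 MISS; vc=[2]
#2 0x2f→b2/s0 VC-HIT; vc=[12]
#3 0xca→b12/s0 VC-HIT; vc=[2]
#4 0xc6→b12/s0 L1-HIT; vc=[2]
#5 0x28→b2/s0 VC-HIT; vc=[12]
#6 0x23→b2/s0 L1-HIT; vc=[12]
#7 0xeb→b14/s0 MISS; vc=[12,2]
#8 0xec→b14/s0 L1-HIT; vc=[12,2]
#9 0x2e→b2/s0 VC-HIT; vc=[12,14]
#10 0xa6→b10/s0 MISS; vc=[12,14,2]
#11 0xc0→b12/s0 VC-HIT; vc=[10,14,2]
#12 0x21→b2/s0 VC-HIT; vc=[10,14,12]
#13 0xe4→b14/s0 VC-HIT; vc=[10,2,12]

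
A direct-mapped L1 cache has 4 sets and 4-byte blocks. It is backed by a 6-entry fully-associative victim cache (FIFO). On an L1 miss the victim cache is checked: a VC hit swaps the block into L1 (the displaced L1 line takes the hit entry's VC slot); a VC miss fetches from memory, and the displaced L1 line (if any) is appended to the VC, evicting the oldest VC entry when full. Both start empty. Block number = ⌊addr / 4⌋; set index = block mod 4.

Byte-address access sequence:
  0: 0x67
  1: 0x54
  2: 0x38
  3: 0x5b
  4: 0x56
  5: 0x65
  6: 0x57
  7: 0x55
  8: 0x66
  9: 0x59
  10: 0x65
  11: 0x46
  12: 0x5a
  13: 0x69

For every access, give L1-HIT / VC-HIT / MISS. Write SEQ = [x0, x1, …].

0: 0x67 (blk 25, set 1) → MISS  vc=[]
1: 0x54 (blk 21, set 1) → MISS  vc=[25]
2: 0x38 (blk 14, set 2) → MISS  vc=[25]
3: 0x5b (blk 22, set 2) → MISS  vc=[25, 14]
4: 0x56 (blk 21, set 1) → L1-HIT  vc=[25, 14]
5: 0x65 (blk 25, set 1) → VC-HIT  vc=[21, 14]
6: 0x57 (blk 21, set 1) → VC-HIT  vc=[25, 14]
7: 0x55 (blk 21, set 1) → L1-HIT  vc=[25, 14]
8: 0x66 (blk 25, set 1) → VC-HIT  vc=[21, 14]
9: 0x59 (blk 22, set 2) → L1-HIT  vc=[21, 14]
10: 0x65 (blk 25, set 1) → L1-HIT  vc=[21, 14]
11: 0x46 (blk 17, set 1) → MISS  vc=[21, 14, 25]
12: 0x5a (blk 22, set 2) → L1-HIT  vc=[21, 14, 25]
13: 0x69 (blk 26, set 2) → MISS  vc=[21, 14, 25, 22]

SEQ = [MISS, MISS, MISS, MISS, L1-HIT, VC-HIT, VC-HIT, L1-HIT, VC-HIT, L1-HIT, L1-HIT, MISS, L1-HIT, MISS]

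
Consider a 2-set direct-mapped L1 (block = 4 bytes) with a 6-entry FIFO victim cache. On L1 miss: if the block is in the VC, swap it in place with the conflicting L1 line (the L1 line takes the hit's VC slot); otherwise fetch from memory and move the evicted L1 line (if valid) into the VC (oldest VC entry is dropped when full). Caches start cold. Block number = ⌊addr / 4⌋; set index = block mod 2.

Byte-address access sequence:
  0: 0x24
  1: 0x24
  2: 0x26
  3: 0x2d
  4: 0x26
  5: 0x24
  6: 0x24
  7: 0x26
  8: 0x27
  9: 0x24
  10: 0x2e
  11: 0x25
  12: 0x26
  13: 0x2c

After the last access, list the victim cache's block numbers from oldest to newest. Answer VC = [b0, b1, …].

VC = [9]

#0 0x24→b9/s1 MISS; vc=[]
#1 0x24→b9/s1 L1-HIT; vc=[]
#2 0x26→b9/s1 L1-HIT; vc=[]
#3 0x2d→b11/s1 MISS; vc=[9]
#4 0x26→b9/s1 VC-HIT; vc=[11]
#5 0x24→b9/s1 L1-HIT; vc=[11]
#6 0x24→b9/s1 L1-HIT; vc=[11]
#7 0x26→b9/s1 L1-HIT; vc=[11]
#8 0x27→b9/s1 L1-HIT; vc=[11]
#9 0x24→b9/s1 L1-HIT; vc=[11]
#10 0x2e→b11/s1 VC-HIT; vc=[9]
#11 0x25→b9/s1 VC-HIT; vc=[11]
#12 0x26→b9/s1 L1-HIT; vc=[11]
#13 0x2c→b11/s1 VC-HIT; vc=[9]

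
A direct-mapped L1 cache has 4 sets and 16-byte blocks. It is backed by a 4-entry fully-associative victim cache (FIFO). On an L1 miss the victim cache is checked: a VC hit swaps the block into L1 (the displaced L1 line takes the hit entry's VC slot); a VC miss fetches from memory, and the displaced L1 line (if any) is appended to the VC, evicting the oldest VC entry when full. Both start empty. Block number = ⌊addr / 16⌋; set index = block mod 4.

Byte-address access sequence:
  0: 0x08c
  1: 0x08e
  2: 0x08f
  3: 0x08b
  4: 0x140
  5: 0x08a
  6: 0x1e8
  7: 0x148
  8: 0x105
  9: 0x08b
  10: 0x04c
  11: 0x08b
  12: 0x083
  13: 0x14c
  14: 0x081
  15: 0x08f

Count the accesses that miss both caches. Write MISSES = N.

MISSES = 5

  [0] addr=0x8c blk=8 s=0: MISS | VC []
  [1] addr=0x8e blk=8 s=0: L1-HIT | VC []
  [2] addr=0x8f blk=8 s=0: L1-HIT | VC []
  [3] addr=0x8b blk=8 s=0: L1-HIT | VC []
  [4] addr=0x140 blk=20 s=0: MISS | VC [8]
  [5] addr=0x8a blk=8 s=0: VC-HIT | VC [20]
  [6] addr=0x1e8 blk=30 s=2: MISS | VC [20]
  [7] addr=0x148 blk=20 s=0: VC-HIT | VC [8]
  [8] addr=0x105 blk=16 s=0: MISS | VC [8, 20]
  [9] addr=0x8b blk=8 s=0: VC-HIT | VC [16, 20]
  [10] addr=0x4c blk=4 s=0: MISS | VC [16, 20, 8]
  [11] addr=0x8b blk=8 s=0: VC-HIT | VC [16, 20, 4]
  [12] addr=0x83 blk=8 s=0: L1-HIT | VC [16, 20, 4]
  [13] addr=0x14c blk=20 s=0: VC-HIT | VC [16, 8, 4]
  [14] addr=0x81 blk=8 s=0: VC-HIT | VC [16, 20, 4]
  [15] addr=0x8f blk=8 s=0: L1-HIT | VC [16, 20, 4]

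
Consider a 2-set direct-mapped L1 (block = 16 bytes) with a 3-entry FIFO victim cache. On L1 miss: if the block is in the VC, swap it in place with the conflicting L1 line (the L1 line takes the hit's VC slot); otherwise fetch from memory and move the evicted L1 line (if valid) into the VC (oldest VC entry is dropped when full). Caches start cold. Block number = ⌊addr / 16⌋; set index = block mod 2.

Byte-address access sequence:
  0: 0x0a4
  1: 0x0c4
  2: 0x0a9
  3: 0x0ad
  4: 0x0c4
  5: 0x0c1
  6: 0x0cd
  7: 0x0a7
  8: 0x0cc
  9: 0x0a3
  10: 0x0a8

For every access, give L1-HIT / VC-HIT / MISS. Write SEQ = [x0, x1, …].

#0 0xa4→b10/s0 MISS; vc=[]
#1 0xc4→b12/s0 MISS; vc=[10]
#2 0xa9→b10/s0 VC-HIT; vc=[12]
#3 0xad→b10/s0 L1-HIT; vc=[12]
#4 0xc4→b12/s0 VC-HIT; vc=[10]
#5 0xc1→b12/s0 L1-HIT; vc=[10]
#6 0xcd→b12/s0 L1-HIT; vc=[10]
#7 0xa7→b10/s0 VC-HIT; vc=[12]
#8 0xcc→b12/s0 VC-HIT; vc=[10]
#9 0xa3→b10/s0 VC-HIT; vc=[12]
#10 0xa8→b10/s0 L1-HIT; vc=[12]

SEQ = [MISS, MISS, VC-HIT, L1-HIT, VC-HIT, L1-HIT, L1-HIT, VC-HIT, VC-HIT, VC-HIT, L1-HIT]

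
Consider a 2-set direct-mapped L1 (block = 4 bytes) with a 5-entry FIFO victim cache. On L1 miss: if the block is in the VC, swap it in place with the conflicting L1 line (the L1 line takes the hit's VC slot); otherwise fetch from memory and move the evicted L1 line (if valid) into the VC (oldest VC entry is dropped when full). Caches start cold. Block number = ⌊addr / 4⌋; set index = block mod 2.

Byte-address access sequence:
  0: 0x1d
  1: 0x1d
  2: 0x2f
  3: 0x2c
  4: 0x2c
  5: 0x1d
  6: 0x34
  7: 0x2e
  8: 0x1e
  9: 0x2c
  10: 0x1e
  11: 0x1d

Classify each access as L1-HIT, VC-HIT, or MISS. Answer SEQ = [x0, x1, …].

#0 0x1d→b7/s1 MISS; vc=[]
#1 0x1d→b7/s1 L1-HIT; vc=[]
#2 0x2f→b11/s1 MISS; vc=[7]
#3 0x2c→b11/s1 L1-HIT; vc=[7]
#4 0x2c→b11/s1 L1-HIT; vc=[7]
#5 0x1d→b7/s1 VC-HIT; vc=[11]
#6 0x34→b13/s1 MISS; vc=[11,7]
#7 0x2e→b11/s1 VC-HIT; vc=[13,7]
#8 0x1e→b7/s1 VC-HIT; vc=[13,11]
#9 0x2c→b11/s1 VC-HIT; vc=[13,7]
#10 0x1e→b7/s1 VC-HIT; vc=[13,11]
#11 0x1d→b7/s1 L1-HIT; vc=[13,11]

SEQ = [MISS, L1-HIT, MISS, L1-HIT, L1-HIT, VC-HIT, MISS, VC-HIT, VC-HIT, VC-HIT, VC-HIT, L1-HIT]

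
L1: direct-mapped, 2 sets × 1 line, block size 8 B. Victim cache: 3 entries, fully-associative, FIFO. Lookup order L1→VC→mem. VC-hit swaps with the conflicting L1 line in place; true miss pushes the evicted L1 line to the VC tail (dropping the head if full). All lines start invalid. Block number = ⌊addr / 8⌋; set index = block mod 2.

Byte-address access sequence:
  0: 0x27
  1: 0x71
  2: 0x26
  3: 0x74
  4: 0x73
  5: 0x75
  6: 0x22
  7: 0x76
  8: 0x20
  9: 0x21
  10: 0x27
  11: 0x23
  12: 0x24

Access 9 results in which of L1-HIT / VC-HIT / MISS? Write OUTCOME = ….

0: 0x27 (blk 4, set 0) → MISS  vc=[]
1: 0x71 (blk 14, set 0) → MISS  vc=[4]
2: 0x26 (blk 4, set 0) → VC-HIT  vc=[14]
3: 0x74 (blk 14, set 0) → VC-HIT  vc=[4]
4: 0x73 (blk 14, set 0) → L1-HIT  vc=[4]
5: 0x75 (blk 14, set 0) → L1-HIT  vc=[4]
6: 0x22 (blk 4, set 0) → VC-HIT  vc=[14]
7: 0x76 (blk 14, set 0) → VC-HIT  vc=[4]
8: 0x20 (blk 4, set 0) → VC-HIT  vc=[14]
9: 0x21 (blk 4, set 0) → L1-HIT  vc=[14]
10: 0x27 (blk 4, set 0) → L1-HIT  vc=[14]
11: 0x23 (blk 4, set 0) → L1-HIT  vc=[14]
12: 0x24 (blk 4, set 0) → L1-HIT  vc=[14]

OUTCOME = L1-HIT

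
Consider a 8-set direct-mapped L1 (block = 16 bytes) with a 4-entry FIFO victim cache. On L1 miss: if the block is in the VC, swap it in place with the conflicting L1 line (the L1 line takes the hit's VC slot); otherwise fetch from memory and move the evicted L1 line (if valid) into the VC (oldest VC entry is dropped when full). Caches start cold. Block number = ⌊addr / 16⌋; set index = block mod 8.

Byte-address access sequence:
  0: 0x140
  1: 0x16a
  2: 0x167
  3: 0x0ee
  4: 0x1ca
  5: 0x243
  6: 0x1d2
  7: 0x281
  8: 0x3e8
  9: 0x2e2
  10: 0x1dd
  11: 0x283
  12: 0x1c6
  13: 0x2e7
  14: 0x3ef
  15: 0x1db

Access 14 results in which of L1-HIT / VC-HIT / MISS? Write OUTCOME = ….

  [0] addr=0x140 blk=20 s=4: MISS | VC []
  [1] addr=0x16a blk=22 s=6: MISS | VC []
  [2] addr=0x167 blk=22 s=6: L1-HIT | VC []
  [3] addr=0xee blk=14 s=6: MISS | VC [22]
  [4] addr=0x1ca blk=28 s=4: MISS | VC [22, 20]
  [5] addr=0x243 blk=36 s=4: MISS | VC [22, 20, 28]
  [6] addr=0x1d2 blk=29 s=5: MISS | VC [22, 20, 28]
  [7] addr=0x281 blk=40 s=0: MISS | VC [22, 20, 28]
  [8] addr=0x3e8 blk=62 s=6: MISS | VC [22, 20, 28, 14]
  [9] addr=0x2e2 blk=46 s=6: MISS | VC [20, 28, 14, 62]
  [10] addr=0x1dd blk=29 s=5: L1-HIT | VC [20, 28, 14, 62]
  [11] addr=0x283 blk=40 s=0: L1-HIT | VC [20, 28, 14, 62]
  [12] addr=0x1c6 blk=28 s=4: VC-HIT | VC [20, 36, 14, 62]
  [13] addr=0x2e7 blk=46 s=6: L1-HIT | VC [20, 36, 14, 62]
  [14] addr=0x3ef blk=62 s=6: VC-HIT | VC [20, 36, 14, 46]
  [15] addr=0x1db blk=29 s=5: L1-HIT | VC [20, 36, 14, 46]

OUTCOME = VC-HIT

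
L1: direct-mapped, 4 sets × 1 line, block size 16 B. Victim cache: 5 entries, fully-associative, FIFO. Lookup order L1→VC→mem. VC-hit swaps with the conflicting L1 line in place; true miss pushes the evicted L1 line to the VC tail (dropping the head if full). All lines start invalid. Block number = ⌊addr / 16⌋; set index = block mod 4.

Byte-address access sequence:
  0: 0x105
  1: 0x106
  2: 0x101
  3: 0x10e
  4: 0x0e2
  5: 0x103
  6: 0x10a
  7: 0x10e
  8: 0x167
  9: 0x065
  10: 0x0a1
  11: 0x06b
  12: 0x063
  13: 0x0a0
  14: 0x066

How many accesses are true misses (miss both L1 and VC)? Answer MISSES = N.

#0 0x105→b16/s0 MISS; vc=[]
#1 0x106→b16/s0 L1-HIT; vc=[]
#2 0x101→b16/s0 L1-HIT; vc=[]
#3 0x10e→b16/s0 L1-HIT; vc=[]
#4 0xe2→b14/s2 MISS; vc=[]
#5 0x103→b16/s0 L1-HIT; vc=[]
#6 0x10a→b16/s0 L1-HIT; vc=[]
#7 0x10e→b16/s0 L1-HIT; vc=[]
#8 0x167→b22/s2 MISS; vc=[14]
#9 0x65→b6/s2 MISS; vc=[14,22]
#10 0xa1→b10/s2 MISS; vc=[14,22,6]
#11 0x6b→b6/s2 VC-HIT; vc=[14,22,10]
#12 0x63→b6/s2 L1-HIT; vc=[14,22,10]
#13 0xa0→b10/s2 VC-HIT; vc=[14,22,6]
#14 0x66→b6/s2 VC-HIT; vc=[14,22,10]

MISSES = 5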